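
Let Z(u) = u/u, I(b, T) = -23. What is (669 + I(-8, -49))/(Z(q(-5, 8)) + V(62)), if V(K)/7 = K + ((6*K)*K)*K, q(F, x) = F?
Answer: 646/10010211 ≈ 6.4534e-5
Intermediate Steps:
Z(u) = 1
V(K) = 7*K + 42*K³ (V(K) = 7*(K + ((6*K)*K)*K) = 7*(K + (6*K²)*K) = 7*(K + 6*K³) = 7*K + 42*K³)
(669 + I(-8, -49))/(Z(q(-5, 8)) + V(62)) = (669 - 23)/(1 + (7*62 + 42*62³)) = 646/(1 + (434 + 42*238328)) = 646/(1 + (434 + 10009776)) = 646/(1 + 10010210) = 646/10010211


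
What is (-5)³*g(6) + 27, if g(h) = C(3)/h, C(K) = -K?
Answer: 179/2 ≈ 89.500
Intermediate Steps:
g(h) = -3/h (g(h) = (-1*3)/h = -3/h)
(-5)³*g(6) + 27 = (-5)³*(-3/6) + 27 = -(-375)/6 + 27 = -125*(-½) + 27 = 125/2 + 27 = 179/2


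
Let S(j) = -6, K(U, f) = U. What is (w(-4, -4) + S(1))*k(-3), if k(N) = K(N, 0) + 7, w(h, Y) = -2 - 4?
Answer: -48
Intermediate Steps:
w(h, Y) = -6
k(N) = 7 + N (k(N) = N + 7 = 7 + N)
(w(-4, -4) + S(1))*k(-3) = (-6 - 6)*(7 - 3) = -12*4 = -48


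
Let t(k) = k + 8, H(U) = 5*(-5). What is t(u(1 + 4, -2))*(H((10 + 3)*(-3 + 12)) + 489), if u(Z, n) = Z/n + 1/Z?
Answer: 13224/5 ≈ 2644.8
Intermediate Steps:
H(U) = -25
u(Z, n) = 1/Z + Z/n (u(Z, n) = Z/n + 1/Z = 1/Z + Z/n)
t(k) = 8 + k
t(u(1 + 4, -2))*(H((10 + 3)*(-3 + 12)) + 489) = (8 + (1/(1 + 4) + (1 + 4)/(-2)))*(-25 + 489) = (8 + (1/5 + 5*(-½)))*464 = (8 + (⅕ - 5/2))*464 = (8 - 23/10)*464 = (57/10)*464 = 13224/5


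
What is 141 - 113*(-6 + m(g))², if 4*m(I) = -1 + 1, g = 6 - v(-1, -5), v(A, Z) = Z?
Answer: -3927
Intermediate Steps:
g = 11 (g = 6 - 1*(-5) = 6 + 5 = 11)
m(I) = 0 (m(I) = (-1 + 1)/4 = (¼)*0 = 0)
141 - 113*(-6 + m(g))² = 141 - 113*(-6 + 0)² = 141 - 113*(-6)² = 141 - 113*36 = 141 - 4068 = -3927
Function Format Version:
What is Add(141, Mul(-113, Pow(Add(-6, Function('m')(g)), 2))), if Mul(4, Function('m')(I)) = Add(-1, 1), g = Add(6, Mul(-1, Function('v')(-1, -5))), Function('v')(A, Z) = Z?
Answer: -3927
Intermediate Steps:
g = 11 (g = Add(6, Mul(-1, -5)) = Add(6, 5) = 11)
Function('m')(I) = 0 (Function('m')(I) = Mul(Rational(1, 4), Add(-1, 1)) = Mul(Rational(1, 4), 0) = 0)
Add(141, Mul(-113, Pow(Add(-6, Function('m')(g)), 2))) = Add(141, Mul(-113, Pow(Add(-6, 0), 2))) = Add(141, Mul(-113, Pow(-6, 2))) = Add(141, Mul(-113, 36)) = Add(141, -4068) = -3927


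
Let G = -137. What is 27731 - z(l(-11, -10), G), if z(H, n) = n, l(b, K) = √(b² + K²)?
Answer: 27868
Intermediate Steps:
l(b, K) = √(K² + b²)
27731 - z(l(-11, -10), G) = 27731 - 1*(-137) = 27731 + 137 = 27868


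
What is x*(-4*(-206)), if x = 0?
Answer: 0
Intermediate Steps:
x*(-4*(-206)) = 0*(-4*(-206)) = 0*824 = 0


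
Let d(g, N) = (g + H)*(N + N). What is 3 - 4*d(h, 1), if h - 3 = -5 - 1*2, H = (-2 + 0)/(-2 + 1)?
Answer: 19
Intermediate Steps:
H = 2 (H = -2/(-1) = -2*(-1) = 2)
h = -4 (h = 3 + (-5 - 1*2) = 3 + (-5 - 2) = 3 - 7 = -4)
d(g, N) = 2*N*(2 + g) (d(g, N) = (g + 2)*(N + N) = (2 + g)*(2*N) = 2*N*(2 + g))
3 - 4*d(h, 1) = 3 - 8*(2 - 4) = 3 - 8*(-2) = 3 - 4*(-4) = 3 + 16 = 19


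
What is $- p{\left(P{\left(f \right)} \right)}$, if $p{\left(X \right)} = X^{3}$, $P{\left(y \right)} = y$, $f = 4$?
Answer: $-64$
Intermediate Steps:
$- p{\left(P{\left(f \right)} \right)} = - 4^{3} = \left(-1\right) 64 = -64$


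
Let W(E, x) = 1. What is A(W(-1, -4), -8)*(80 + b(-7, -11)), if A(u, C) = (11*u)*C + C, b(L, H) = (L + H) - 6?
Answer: -5376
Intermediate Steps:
b(L, H) = -6 + H + L (b(L, H) = (H + L) - 6 = -6 + H + L)
A(u, C) = C + 11*C*u (A(u, C) = 11*C*u + C = C + 11*C*u)
A(W(-1, -4), -8)*(80 + b(-7, -11)) = (-8*(1 + 11*1))*(80 + (-6 - 11 - 7)) = (-8*(1 + 11))*(80 - 24) = -8*12*56 = -96*56 = -5376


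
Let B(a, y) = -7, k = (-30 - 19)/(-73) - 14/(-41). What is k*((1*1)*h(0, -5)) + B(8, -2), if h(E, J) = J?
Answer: -36106/2993 ≈ -12.063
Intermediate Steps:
k = 3031/2993 (k = -49*(-1/73) - 14*(-1/41) = 49/73 + 14/41 = 3031/2993 ≈ 1.0127)
k*((1*1)*h(0, -5)) + B(8, -2) = 3031*((1*1)*(-5))/2993 - 7 = 3031*(1*(-5))/2993 - 7 = (3031/2993)*(-5) - 7 = -15155/2993 - 7 = -36106/2993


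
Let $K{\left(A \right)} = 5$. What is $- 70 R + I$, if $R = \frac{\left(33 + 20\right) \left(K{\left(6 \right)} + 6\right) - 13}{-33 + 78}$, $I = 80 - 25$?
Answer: $- \frac{2495}{3} \approx -831.67$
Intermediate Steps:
$I = 55$
$R = \frac{38}{3}$ ($R = \frac{\left(33 + 20\right) \left(5 + 6\right) - 13}{-33 + 78} = \frac{53 \cdot 11 - 13}{45} = \left(583 - 13\right) \frac{1}{45} = 570 \cdot \frac{1}{45} = \frac{38}{3} \approx 12.667$)
$- 70 R + I = \left(-70\right) \frac{38}{3} + 55 = - \frac{2660}{3} + 55 = - \frac{2495}{3}$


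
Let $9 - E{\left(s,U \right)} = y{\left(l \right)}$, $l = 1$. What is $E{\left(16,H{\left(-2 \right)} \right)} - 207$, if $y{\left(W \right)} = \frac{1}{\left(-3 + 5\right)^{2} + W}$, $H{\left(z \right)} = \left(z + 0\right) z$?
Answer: $- \frac{991}{5} \approx -198.2$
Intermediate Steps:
$H{\left(z \right)} = z^{2}$ ($H{\left(z \right)} = z z = z^{2}$)
$y{\left(W \right)} = \frac{1}{4 + W}$ ($y{\left(W \right)} = \frac{1}{2^{2} + W} = \frac{1}{4 + W}$)
$E{\left(s,U \right)} = \frac{44}{5}$ ($E{\left(s,U \right)} = 9 - \frac{1}{4 + 1} = 9 - \frac{1}{5} = \frac{44}{5}$)
$E{\left(16,H{\left(-2 \right)} \right)} - 207 = \frac{44}{5} - 207 = - \frac{991}{5}$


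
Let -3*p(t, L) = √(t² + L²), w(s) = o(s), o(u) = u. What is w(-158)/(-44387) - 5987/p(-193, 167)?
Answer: 158/44387 + 17961*√65138/65138 ≈ 70.378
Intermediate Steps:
w(s) = s
p(t, L) = -√(L² + t²)/3 (p(t, L) = -√(t² + L²)/3 = -√(L² + t²)/3)
w(-158)/(-44387) - 5987/p(-193, 167) = -158/(-44387) - 5987*(-3/√(167² + (-193)²)) = -158*(-1/44387) - 5987*(-3/√(27889 + 37249)) = 158/44387 - 5987*(-3*√65138/65138) = 158/44387 - (-17961)*√65138/65138 = 158/44387 + 17961*√65138/65138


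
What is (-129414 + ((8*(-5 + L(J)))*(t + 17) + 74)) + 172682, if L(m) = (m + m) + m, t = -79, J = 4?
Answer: 39870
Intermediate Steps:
L(m) = 3*m (L(m) = 2*m + m = 3*m)
(-129414 + ((8*(-5 + L(J)))*(t + 17) + 74)) + 172682 = (-129414 + ((8*(-5 + 3*4))*(-79 + 17) + 74)) + 172682 = (-129414 + ((8*(-5 + 12))*(-62) + 74)) + 172682 = (-129414 + ((8*7)*(-62) + 74)) + 172682 = (-129414 + (56*(-62) + 74)) + 172682 = (-129414 + (-3472 + 74)) + 172682 = (-129414 - 3398) + 172682 = -132812 + 172682 = 39870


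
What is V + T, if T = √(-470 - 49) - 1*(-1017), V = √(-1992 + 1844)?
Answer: 1017 + I*√519 + 2*I*√37 ≈ 1017.0 + 34.947*I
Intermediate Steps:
V = 2*I*√37 (V = √(-148) = 2*I*√37 ≈ 12.166*I)
T = 1017 + I*√519 (T = √(-519) + 1017 = I*√519 + 1017 = 1017 + I*√519 ≈ 1017.0 + 22.782*I)
V + T = 2*I*√37 + (1017 + I*√519) = 1017 + I*√519 + 2*I*√37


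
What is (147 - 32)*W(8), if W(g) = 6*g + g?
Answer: 6440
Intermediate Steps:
W(g) = 7*g
(147 - 32)*W(8) = (147 - 32)*(7*8) = 115*56 = 6440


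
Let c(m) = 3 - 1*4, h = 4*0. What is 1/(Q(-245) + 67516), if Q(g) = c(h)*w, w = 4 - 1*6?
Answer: 1/67518 ≈ 1.4811e-5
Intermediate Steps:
h = 0
w = -2 (w = 4 - 6 = -2)
c(m) = -1 (c(m) = 3 - 4 = -1)
Q(g) = 2 (Q(g) = -1*(-2) = 2)
1/(Q(-245) + 67516) = 1/(2 + 67516) = 1/67518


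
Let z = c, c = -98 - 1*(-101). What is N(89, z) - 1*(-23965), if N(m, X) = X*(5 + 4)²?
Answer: 24208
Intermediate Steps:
c = 3 (c = -98 + 101 = 3)
z = 3
N(m, X) = 81*X (N(m, X) = X*9² = X*81 = 81*X)
N(89, z) - 1*(-23965) = 81*3 - 1*(-23965) = 243 + 23965 = 24208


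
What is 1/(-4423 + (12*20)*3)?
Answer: -1/3703 ≈ -0.00027005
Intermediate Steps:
1/(-4423 + (12*20)*3) = 1/(-4423 + 240*3) = 1/(-4423 + 720) = 1/(-3703) = -1/3703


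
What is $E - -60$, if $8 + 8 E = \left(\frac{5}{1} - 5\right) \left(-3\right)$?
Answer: $59$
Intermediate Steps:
$E = -1$ ($E = -1 + \frac{\left(\frac{5}{1} - 5\right) \left(-3\right)}{8} = -1 + \frac{\left(5 \cdot 1 - 5\right) \left(-3\right)}{8} = -1 + \frac{\left(5 - 5\right) \left(-3\right)}{8} = -1 + \frac{0 \left(-3\right)}{8} = -1 + \frac{1}{8} \cdot 0 = -1 + 0 = -1$)
$E - -60 = -1 - -60 = -1 + 60 = 59$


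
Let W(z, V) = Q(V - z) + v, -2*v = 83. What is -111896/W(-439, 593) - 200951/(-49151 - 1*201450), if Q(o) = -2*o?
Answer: 56928703653/1055280811 ≈ 53.946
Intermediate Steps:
v = -83/2 (v = -1/2*83 = -83/2 ≈ -41.500)
W(z, V) = -83/2 - 2*V + 2*z (W(z, V) = -2*(V - z) - 83/2 = (-2*V + 2*z) - 83/2 = -83/2 - 2*V + 2*z)
-111896/W(-439, 593) - 200951/(-49151 - 1*201450) = -111896/(-83/2 - 2*593 + 2*(-439)) - 200951/(-49151 - 1*201450) = -111896/(-83/2 - 1186 - 878) - 200951/(-49151 - 201450) = -111896/(-4211/2) - 200951/(-250601) = -111896*(-2/4211) - 200951*(-1/250601) = 223792/4211 + 200951/250601 = 56928703653/1055280811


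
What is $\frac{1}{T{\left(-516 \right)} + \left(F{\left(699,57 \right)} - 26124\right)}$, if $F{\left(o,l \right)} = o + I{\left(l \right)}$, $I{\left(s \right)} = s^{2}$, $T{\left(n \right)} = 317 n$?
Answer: $- \frac{1}{185748} \approx -5.3836 \cdot 10^{-6}$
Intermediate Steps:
$F{\left(o,l \right)} = o + l^{2}$
$\frac{1}{T{\left(-516 \right)} + \left(F{\left(699,57 \right)} - 26124\right)} = \frac{1}{317 \left(-516\right) - \left(25425 - 3249\right)} = \frac{1}{-163572 + \left(\left(699 + 3249\right) - 26124\right)} = \frac{1}{-163572 + \left(3948 - 26124\right)} = \frac{1}{-163572 - 22176} = \frac{1}{-185748} = - \frac{1}{185748}$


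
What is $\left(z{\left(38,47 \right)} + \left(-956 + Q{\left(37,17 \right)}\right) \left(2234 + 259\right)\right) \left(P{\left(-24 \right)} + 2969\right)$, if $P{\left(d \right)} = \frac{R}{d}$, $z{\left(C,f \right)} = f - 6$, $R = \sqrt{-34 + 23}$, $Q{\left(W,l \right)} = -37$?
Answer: $-7349783252 + \frac{618877 i \sqrt{11}}{6} \approx -7.3498 \cdot 10^{9} + 3.421 \cdot 10^{5} i$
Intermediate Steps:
$R = i \sqrt{11}$ ($R = \sqrt{-11} = i \sqrt{11} \approx 3.3166 i$)
$z{\left(C,f \right)} = -6 + f$ ($z{\left(C,f \right)} = f - 6 = -6 + f$)
$P{\left(d \right)} = \frac{i \sqrt{11}}{d}$
$\left(z{\left(38,47 \right)} + \left(-956 + Q{\left(37,17 \right)}\right) \left(2234 + 259\right)\right) \left(P{\left(-24 \right)} + 2969\right) = \left(\left(-6 + 47\right) + \left(-956 - 37\right) \left(2234 + 259\right)\right) \left(\frac{i \sqrt{11}}{-24} + 2969\right) = \left(41 - 2475549\right) \left(i \sqrt{11} \left(- \frac{1}{24}\right) + 2969\right) = \left(41 - 2475549\right) \left(- \frac{i \sqrt{11}}{24} + 2969\right) = - 2475508 \left(2969 - \frac{i \sqrt{11}}{24}\right) = -7349783252 + \frac{618877 i \sqrt{11}}{6}$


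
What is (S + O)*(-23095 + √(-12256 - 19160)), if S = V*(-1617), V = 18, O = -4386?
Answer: 773497740 - 66984*I*√7854 ≈ 7.735e+8 - 5.9363e+6*I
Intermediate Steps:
S = -29106 (S = 18*(-1617) = -29106)
(S + O)*(-23095 + √(-12256 - 19160)) = (-29106 - 4386)*(-23095 + √(-12256 - 19160)) = -33492*(-23095 + √(-31416)) = -33492*(-23095 + 2*I*√7854) = 773497740 - 66984*I*√7854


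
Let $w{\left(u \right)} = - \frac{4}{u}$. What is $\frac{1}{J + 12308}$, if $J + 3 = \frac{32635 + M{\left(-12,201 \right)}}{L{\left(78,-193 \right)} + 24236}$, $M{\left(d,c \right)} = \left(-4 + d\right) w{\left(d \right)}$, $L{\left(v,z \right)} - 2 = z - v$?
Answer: $\frac{71901}{884839694} \approx 8.1259 \cdot 10^{-5}$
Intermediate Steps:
$L{\left(v,z \right)} = 2 + z - v$ ($L{\left(v,z \right)} = 2 - \left(v - z\right) = 2 + z - v$)
$M{\left(d,c \right)} = - \frac{4 \left(-4 + d\right)}{d}$ ($M{\left(d,c \right)} = \left(-4 + d\right) \left(- \frac{4}{d}\right) = - \frac{4 \left(-4 + d\right)}{d}$)
$J = - \frac{117814}{71901}$ ($J = -3 + \frac{32635 - \left(4 - \frac{16}{-12}\right)}{\left(2 - 193 - 78\right) + 24236} = -3 + \frac{32635 + \left(-4 + 16 \left(- \frac{1}{12}\right)\right)}{\left(2 - 193 - 78\right) + 24236} = -3 + \frac{32635 - \frac{16}{3}}{-269 + 24236} = -3 + \frac{32635 - \frac{16}{3}}{23967} = -3 + \frac{97889}{3} \cdot \frac{1}{23967} = -3 + \frac{97889}{71901} = - \frac{117814}{71901} \approx -1.6386$)
$\frac{1}{J + 12308} = \frac{1}{- \frac{117814}{71901} + 12308} = \frac{1}{\frac{884839694}{71901}} = \frac{71901}{884839694}$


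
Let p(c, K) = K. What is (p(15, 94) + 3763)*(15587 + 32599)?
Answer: 185853402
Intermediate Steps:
(p(15, 94) + 3763)*(15587 + 32599) = (94 + 3763)*(15587 + 32599) = 3857*48186 = 185853402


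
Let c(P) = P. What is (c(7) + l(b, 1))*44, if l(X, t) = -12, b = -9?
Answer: -220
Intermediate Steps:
(c(7) + l(b, 1))*44 = (7 - 12)*44 = -5*44 = -220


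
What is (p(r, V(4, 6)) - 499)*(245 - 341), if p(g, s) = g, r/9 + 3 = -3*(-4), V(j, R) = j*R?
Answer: 40128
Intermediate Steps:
V(j, R) = R*j
r = 81 (r = -27 + 9*(-3*(-4)) = -27 + 9*12 = -27 + 108 = 81)
(p(r, V(4, 6)) - 499)*(245 - 341) = (81 - 499)*(245 - 341) = -418*(-96) = 40128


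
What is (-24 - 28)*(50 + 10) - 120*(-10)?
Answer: -1920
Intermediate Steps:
(-24 - 28)*(50 + 10) - 120*(-10) = -52*60 + 1200 = -3120 + 1200 = -1920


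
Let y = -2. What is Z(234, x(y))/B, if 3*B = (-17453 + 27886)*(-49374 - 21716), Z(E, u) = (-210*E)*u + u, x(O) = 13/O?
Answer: -1916421/1483363940 ≈ -0.0012919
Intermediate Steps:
Z(E, u) = u - 210*E*u (Z(E, u) = -210*E*u + u = u - 210*E*u)
B = -741681970/3 (B = ((-17453 + 27886)*(-49374 - 21716))/3 = (10433*(-71090))/3 = (⅓)*(-741681970) = -741681970/3 ≈ -2.4723e+8)
Z(234, x(y))/B = ((13/(-2))*(1 - 210*234))/(-741681970/3) = ((13*(-½))*(1 - 49140))*(-3/741681970) = -13/2*(-49139)*(-3/741681970) = (638807/2)*(-3/741681970) = -1916421/1483363940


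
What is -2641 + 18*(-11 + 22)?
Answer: -2443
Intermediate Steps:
-2641 + 18*(-11 + 22) = -2641 + 18*11 = -2641 + 198 = -2443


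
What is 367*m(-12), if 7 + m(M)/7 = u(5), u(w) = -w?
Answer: -30828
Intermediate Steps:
m(M) = -84 (m(M) = -49 + 7*(-1*5) = -49 + 7*(-5) = -49 - 35 = -84)
367*m(-12) = 367*(-84) = -30828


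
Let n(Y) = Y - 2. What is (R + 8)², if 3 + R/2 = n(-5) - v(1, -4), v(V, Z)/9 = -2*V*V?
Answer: 576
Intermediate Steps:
v(V, Z) = -18*V² (v(V, Z) = 9*(-2*V*V) = 9*(-2*V²) = -18*V²)
n(Y) = -2 + Y
R = 16 (R = -6 + 2*((-2 - 5) - (-18)*1²) = -6 + 2*(-7 - (-18)) = -6 + 2*(-7 - 1*(-18)) = -6 + 2*(-7 + 18) = -6 + 2*11 = -6 + 22 = 16)
(R + 8)² = (16 + 8)² = 24² = 576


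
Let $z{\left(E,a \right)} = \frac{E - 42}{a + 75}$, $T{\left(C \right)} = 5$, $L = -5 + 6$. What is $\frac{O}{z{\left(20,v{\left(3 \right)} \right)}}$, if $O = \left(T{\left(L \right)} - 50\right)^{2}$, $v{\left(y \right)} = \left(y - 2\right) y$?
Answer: $- \frac{78975}{11} \approx -7179.5$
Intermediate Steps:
$L = 1$
$v{\left(y \right)} = y \left(-2 + y\right)$ ($v{\left(y \right)} = \left(-2 + y\right) y = y \left(-2 + y\right)$)
$z{\left(E,a \right)} = \frac{-42 + E}{75 + a}$
$O = 2025$ ($O = \left(5 - 50\right)^{2} = \left(-45\right)^{2} = 2025$)
$\frac{O}{z{\left(20,v{\left(3 \right)} \right)}} = \frac{2025}{\frac{1}{75 + 3 \left(-2 + 3\right)} \left(-42 + 20\right)} = \frac{2025}{\frac{1}{75 + 3 \cdot 1} \left(-22\right)} = \frac{2025}{\frac{1}{75 + 3} \left(-22\right)} = \frac{2025}{\frac{1}{78} \left(-22\right)} = \frac{2025}{- \frac{11}{39}} = 2025 \left(- \frac{39}{11}\right) = - \frac{78975}{11}$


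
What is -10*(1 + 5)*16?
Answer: -960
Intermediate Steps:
-10*(1 + 5)*16 = -10*6*16 = -60*16 = -960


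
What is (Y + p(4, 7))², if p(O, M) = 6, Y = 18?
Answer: 576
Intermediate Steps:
(Y + p(4, 7))² = (18 + 6)² = 24² = 576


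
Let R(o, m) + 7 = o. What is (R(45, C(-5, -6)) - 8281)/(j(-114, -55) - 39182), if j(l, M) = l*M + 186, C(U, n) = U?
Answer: 8243/32726 ≈ 0.25188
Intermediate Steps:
j(l, M) = 186 + M*l (j(l, M) = M*l + 186 = 186 + M*l)
R(o, m) = -7 + o
(R(45, C(-5, -6)) - 8281)/(j(-114, -55) - 39182) = ((-7 + 45) - 8281)/((186 - 55*(-114)) - 39182) = (38 - 8281)/((186 + 6270) - 39182) = -8243/(6456 - 39182) = -8243/(-32726) = -8243*(-1/32726) = 8243/32726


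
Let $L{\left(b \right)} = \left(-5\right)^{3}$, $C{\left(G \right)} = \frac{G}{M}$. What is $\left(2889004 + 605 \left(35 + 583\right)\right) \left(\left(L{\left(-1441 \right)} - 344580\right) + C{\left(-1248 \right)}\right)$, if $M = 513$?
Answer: $- \frac{192331192206074}{171} \approx -1.1247 \cdot 10^{12}$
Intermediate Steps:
$C{\left(G \right)} = \frac{G}{513}$
$L{\left(b \right)} = -125$
$\left(2889004 + 605 \left(35 + 583\right)\right) \left(\left(L{\left(-1441 \right)} - 344580\right) + C{\left(-1248 \right)}\right) = \left(2889004 + 605 \left(35 + 583\right)\right) \left(\left(-125 - 344580\right) + \frac{1}{513} \left(-1248\right)\right) = \left(2889004 + 605 \cdot 618\right) \left(-344705 - \frac{416}{171}\right) = \left(2889004 + 373890\right) \left(- \frac{58944971}{171}\right) = 3262894 \left(- \frac{58944971}{171}\right) = - \frac{192331192206074}{171}$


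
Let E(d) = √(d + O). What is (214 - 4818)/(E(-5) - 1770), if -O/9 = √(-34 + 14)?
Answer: 4604/(1770 - √(-5 - 18*I*√5)) ≈ 2.6073 - 0.0070474*I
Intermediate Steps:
O = -18*I*√5 (O = -9*√(-34 + 14) = -18*I*√5 ≈ -40.249*I)
E(d) = √(d - 18*I*√5)
(214 - 4818)/(E(-5) - 1770) = (214 - 4818)/(√(-5 - 18*I*√5) - 1770) = -4604/(-1770 + √(-5 - 18*I*√5))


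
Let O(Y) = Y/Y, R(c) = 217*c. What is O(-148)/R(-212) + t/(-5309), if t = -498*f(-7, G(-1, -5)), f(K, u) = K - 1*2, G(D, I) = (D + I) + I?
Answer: -206195237/244235236 ≈ -0.84425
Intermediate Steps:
G(D, I) = D + 2*I
f(K, u) = -2 + K (f(K, u) = K - 2 = -2 + K)
O(Y) = 1
t = 4482 (t = -498*(-2 - 7) = -498*(-9) = 4482)
O(-148)/R(-212) + t/(-5309) = 1/(217*(-212)) + 4482/(-5309) = 1/(-46004) + 4482*(-1/5309) = 1*(-1/46004) - 4482/5309 = -1/46004 - 4482/5309 = -206195237/244235236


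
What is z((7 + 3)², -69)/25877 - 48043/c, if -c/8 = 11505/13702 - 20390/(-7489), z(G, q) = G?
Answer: 4906586796859833/2910523338100 ≈ 1685.8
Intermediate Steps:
c = -112475300/3946703 (c = -8*(11505/13702 - 20390/(-7489)) = -8*(11505*(1/13702) - 20390*(-1/7489)) = -8*(885/1054 + 20390/7489) = -8*28118825/7893406 = -112475300/3946703 ≈ -28.499)
z((7 + 3)², -69)/25877 - 48043/c = (7 + 3)²/25877 - 48043/(-112475300/3946703) = 10²*(1/25877) - 48043*(-3946703/112475300) = 100*(1/25877) + 189611452229/112475300 = 100/25877 + 189611452229/112475300 = 4906586796859833/2910523338100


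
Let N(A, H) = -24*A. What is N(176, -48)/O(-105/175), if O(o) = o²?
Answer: -35200/3 ≈ -11733.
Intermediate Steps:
N(176, -48)/O(-105/175) = (-24*176)/((-105/175)²) = -4224/((-105*1/175)²) = -4224/((-⅗)²) = -4224/9/25 = -4224*25/9 = -35200/3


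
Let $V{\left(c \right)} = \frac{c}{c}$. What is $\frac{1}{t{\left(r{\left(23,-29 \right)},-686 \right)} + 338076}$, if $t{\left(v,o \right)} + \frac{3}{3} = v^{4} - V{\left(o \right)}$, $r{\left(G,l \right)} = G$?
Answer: $\frac{1}{617915} \approx 1.6183 \cdot 10^{-6}$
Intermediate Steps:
$V{\left(c \right)} = 1$
$t{\left(v,o \right)} = -2 + v^{4}$ ($t{\left(v,o \right)} = -1 + \left(v^{4} - 1\right) = -1 + \left(-1 + v^{4}\right) = -2 + v^{4}$)
$\frac{1}{t{\left(r{\left(23,-29 \right)},-686 \right)} + 338076} = \frac{1}{\left(-2 + 23^{4}\right) + 338076} = \frac{1}{\left(-2 + 279841\right) + 338076} = \frac{1}{279839 + 338076} = \frac{1}{617915}$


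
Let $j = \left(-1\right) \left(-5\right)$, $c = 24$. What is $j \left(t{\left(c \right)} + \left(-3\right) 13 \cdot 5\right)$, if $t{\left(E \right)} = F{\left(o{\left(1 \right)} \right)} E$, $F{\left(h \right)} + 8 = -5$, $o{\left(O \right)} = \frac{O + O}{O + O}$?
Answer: $-2535$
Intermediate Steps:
$o{\left(O \right)} = 1$ ($o{\left(O \right)} = \frac{2 O}{2 O} = 2 O \frac{1}{2 O} = 1$)
$F{\left(h \right)} = -13$ ($F{\left(h \right)} = -8 - 5 = -13$)
$j = 5$
$t{\left(E \right)} = - 13 E$
$j \left(t{\left(c \right)} + \left(-3\right) 13 \cdot 5\right) = 5 \left(\left(-13\right) 24 + \left(-3\right) 13 \cdot 5\right) = 5 \left(-312 - 195\right) = 5 \left(-507\right) = -2535$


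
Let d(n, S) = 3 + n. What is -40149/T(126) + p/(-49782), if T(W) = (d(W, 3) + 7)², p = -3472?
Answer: -967239703/460383936 ≈ -2.1009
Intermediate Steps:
T(W) = (10 + W)² (T(W) = ((3 + W) + 7)² = (10 + W)²)
-40149/T(126) + p/(-49782) = -40149/(10 + 126)² - 3472/(-49782) = -40149/(136²) - 3472*(-1/49782) = -40149/18496 + 1736/24891 = -967239703/460383936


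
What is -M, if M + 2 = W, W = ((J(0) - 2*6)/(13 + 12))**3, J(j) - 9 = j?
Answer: 31277/15625 ≈ 2.0017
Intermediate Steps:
J(j) = 9 + j
W = -27/15625 (W = (((9 + 0) - 2*6)/(13 + 12))**3 = ((9 - 12)/25)**3 = (-3*1/25)**3 = (-3/25)**3 = -27/15625 ≈ -0.0017280)
M = -31277/15625 (M = -2 - 27/15625 = -31277/15625 ≈ -2.0017)
-M = -1*(-31277/15625) = 31277/15625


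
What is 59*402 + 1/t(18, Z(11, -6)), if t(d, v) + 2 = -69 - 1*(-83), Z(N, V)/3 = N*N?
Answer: 284617/12 ≈ 23718.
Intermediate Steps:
Z(N, V) = 3*N² (Z(N, V) = 3*(N*N) = 3*N²)
t(d, v) = 12 (t(d, v) = -2 + (-69 - 1*(-83)) = -2 + (-69 + 83) = -2 + 14 = 12)
59*402 + 1/t(18, Z(11, -6)) = 59*402 + 1/12 = 23718 + 1/12 = 284617/12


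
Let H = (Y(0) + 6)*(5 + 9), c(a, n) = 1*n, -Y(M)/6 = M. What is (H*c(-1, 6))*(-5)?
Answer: -2520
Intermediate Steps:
Y(M) = -6*M
c(a, n) = n
H = 84 (H = (-6*0 + 6)*(5 + 9) = (0 + 6)*14 = 6*14 = 84)
(H*c(-1, 6))*(-5) = (84*6)*(-5) = 504*(-5) = -2520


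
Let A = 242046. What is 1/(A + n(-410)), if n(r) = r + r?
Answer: 1/241226 ≈ 4.1455e-6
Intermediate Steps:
n(r) = 2*r
1/(A + n(-410)) = 1/(242046 + 2*(-410)) = 1/(242046 - 820) = 1/241226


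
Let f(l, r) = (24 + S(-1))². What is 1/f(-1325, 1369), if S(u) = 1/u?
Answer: 1/529 ≈ 0.0018904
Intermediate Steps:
f(l, r) = 529 (f(l, r) = (24 + 1/(-1))² = (24 - 1)² = 23² = 529)
1/f(-1325, 1369) = 1/529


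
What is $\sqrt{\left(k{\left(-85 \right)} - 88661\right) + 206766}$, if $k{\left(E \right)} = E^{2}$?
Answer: $\sqrt{125330} \approx 354.02$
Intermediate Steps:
$\sqrt{\left(k{\left(-85 \right)} - 88661\right) + 206766} = \sqrt{\left(\left(-85\right)^{2} - 88661\right) + 206766} = \sqrt{\left(7225 - 88661\right) + 206766} = \sqrt{-81436 + 206766} = \sqrt{125330}$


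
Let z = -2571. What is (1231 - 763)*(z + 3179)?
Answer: 284544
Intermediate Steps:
(1231 - 763)*(z + 3179) = (1231 - 763)*(-2571 + 3179) = 468*608 = 284544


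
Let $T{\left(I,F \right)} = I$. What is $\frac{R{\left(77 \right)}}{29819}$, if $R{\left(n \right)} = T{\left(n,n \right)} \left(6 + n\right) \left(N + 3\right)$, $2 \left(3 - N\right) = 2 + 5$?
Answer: $\frac{31955}{59638} \approx 0.53582$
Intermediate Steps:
$N = - \frac{1}{2}$ ($N = 3 - \frac{2 + 5}{2} = 3 - \frac{7}{2} = - \frac{1}{2} \approx -0.5$)
$R{\left(n \right)} = \frac{5 n \left(6 + n\right)}{2}$ ($R{\left(n \right)} = n \left(6 + n\right) \left(- \frac{1}{2} + 3\right) = n \left(6 + n\right) \frac{5}{2} = \frac{5 n \left(6 + n\right)}{2}$)
$\frac{R{\left(77 \right)}}{29819} = \frac{\frac{5}{2} \cdot 77 \left(6 + 77\right)}{29819} = \frac{5}{2} \cdot 77 \cdot 83 \cdot \frac{1}{29819} = \frac{31955}{2} \cdot \frac{1}{29819} = \frac{31955}{59638}$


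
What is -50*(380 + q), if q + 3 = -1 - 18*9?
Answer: -10700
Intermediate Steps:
q = -166 (q = -3 + (-1 - 18*9) = -3 + (-1 - 162) = -3 - 163 = -166)
-50*(380 + q) = -50*(380 - 166) = -50*214 = -10700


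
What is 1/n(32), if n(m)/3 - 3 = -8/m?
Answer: 4/33 ≈ 0.12121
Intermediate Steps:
n(m) = 9 - 24/m (n(m) = 9 + 3*(-8/m) = 9 - 24/m)
1/n(32) = 1/(9 - 24/32) = 1/(9 - 24*1/32) = 1/(9 - ¾) = 1/(33/4) = 4/33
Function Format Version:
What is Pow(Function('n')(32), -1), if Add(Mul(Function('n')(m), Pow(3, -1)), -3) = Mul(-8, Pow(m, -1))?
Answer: Rational(4, 33) ≈ 0.12121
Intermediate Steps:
Function('n')(m) = Add(9, Mul(-24, Pow(m, -1))) (Function('n')(m) = Add(9, Mul(3, Mul(-8, Pow(m, -1)))) = Add(9, Mul(-24, Pow(m, -1))))
Pow(Function('n')(32), -1) = Pow(Add(9, Mul(-24, Pow(32, -1))), -1) = Pow(Add(9, Mul(-24, Rational(1, 32))), -1) = Pow(Add(9, Rational(-3, 4)), -1) = Pow(Rational(33, 4), -1) = Rational(4, 33)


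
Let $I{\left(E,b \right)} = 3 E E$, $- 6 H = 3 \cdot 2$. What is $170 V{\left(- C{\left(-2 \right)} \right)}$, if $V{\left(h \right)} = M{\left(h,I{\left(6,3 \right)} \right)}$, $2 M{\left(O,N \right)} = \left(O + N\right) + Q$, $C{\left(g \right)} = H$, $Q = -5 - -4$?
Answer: $9180$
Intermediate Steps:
$H = -1$ ($H = - \frac{3 \cdot 2}{6} = \left(- \frac{1}{6}\right) 6 = -1$)
$Q = -1$ ($Q = -5 + 4 = -1$)
$C{\left(g \right)} = -1$
$I{\left(E,b \right)} = 3 E^{2}$
$M{\left(O,N \right)} = - \frac{1}{2} + \frac{N}{2} + \frac{O}{2}$ ($M{\left(O,N \right)} = \frac{\left(O + N\right) - 1}{2} = \frac{\left(N + O\right) - 1}{2} = \frac{-1 + N + O}{2} = - \frac{1}{2} + \frac{N}{2} + \frac{O}{2}$)
$V{\left(h \right)} = \frac{107}{2} + \frac{h}{2}$ ($V{\left(h \right)} = - \frac{1}{2} + \frac{3 \cdot 6^{2}}{2} + \frac{h}{2} = - \frac{1}{2} + \frac{3 \cdot 36}{2} + \frac{h}{2} = - \frac{1}{2} + \frac{1}{2} \cdot 108 + \frac{h}{2} = - \frac{1}{2} + 54 + \frac{h}{2} = \frac{107}{2} + \frac{h}{2}$)
$170 V{\left(- C{\left(-2 \right)} \right)} = 170 \left(\frac{107}{2} + \frac{\left(-1\right) \left(-1\right)}{2}\right) = 170 \left(\frac{107}{2} + \frac{1}{2} \cdot 1\right) = 170 \left(\frac{107}{2} + \frac{1}{2}\right) = 170 \cdot 54 = 9180$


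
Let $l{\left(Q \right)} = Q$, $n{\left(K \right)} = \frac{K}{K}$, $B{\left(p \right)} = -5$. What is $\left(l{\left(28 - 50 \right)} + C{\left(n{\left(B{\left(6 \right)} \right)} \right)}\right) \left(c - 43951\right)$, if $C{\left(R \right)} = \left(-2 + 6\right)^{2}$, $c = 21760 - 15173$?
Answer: $224184$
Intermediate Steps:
$n{\left(K \right)} = 1$
$c = 6587$
$C{\left(R \right)} = 16$ ($C{\left(R \right)} = 4^{2} = 16$)
$\left(l{\left(28 - 50 \right)} + C{\left(n{\left(B{\left(6 \right)} \right)} \right)}\right) \left(c - 43951\right) = \left(\left(28 - 50\right) + 16\right) \left(6587 - 43951\right) = \left(\left(28 - 50\right) + 16\right) \left(-37364\right) = \left(-22 + 16\right) \left(-37364\right) = \left(-6\right) \left(-37364\right) = 224184$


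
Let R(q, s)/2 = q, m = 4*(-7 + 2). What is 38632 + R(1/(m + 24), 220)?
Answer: 77265/2 ≈ 38633.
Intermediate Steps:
m = -20 (m = 4*(-5) = -20)
R(q, s) = 2*q
38632 + R(1/(m + 24), 220) = 38632 + 2/(-20 + 24) = 38632 + 2/4 = 38632 + 2*(1/4) = 38632 + 1/2 = 77265/2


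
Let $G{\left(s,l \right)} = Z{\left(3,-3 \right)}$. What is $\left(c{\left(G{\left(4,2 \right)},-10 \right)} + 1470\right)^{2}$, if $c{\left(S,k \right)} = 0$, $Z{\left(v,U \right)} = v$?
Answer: $2160900$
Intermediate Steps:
$G{\left(s,l \right)} = 3$
$\left(c{\left(G{\left(4,2 \right)},-10 \right)} + 1470\right)^{2} = \left(0 + 1470\right)^{2} = 1470^{2} = 2160900$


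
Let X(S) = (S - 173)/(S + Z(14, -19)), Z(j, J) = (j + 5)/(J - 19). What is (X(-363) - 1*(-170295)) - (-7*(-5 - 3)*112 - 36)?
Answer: 119271965/727 ≈ 1.6406e+5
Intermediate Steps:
Z(j, J) = (5 + j)/(-19 + J)
X(S) = (-173 + S)/(-½ + S) (X(S) = (S - 173)/(S + (5 + 14)/(-19 - 19)) = (-173 + S)/(S + 19/(-38)) = (-173 + S)/(S - 1/38*19) = (-173 + S)/(S - ½) = (-173 + S)/(-½ + S))
(X(-363) - 1*(-170295)) - (-7*(-5 - 3)*112 - 36) = (2*(-173 - 363)/(-1 + 2*(-363)) - 1*(-170295)) - (-7*(-5 - 3)*112 - 36) = (2*(-536)/(-1 - 726) + 170295) - (-7*(-8)*112 - 36) = (2*(-536)/(-727) + 170295) - (56*112 - 36) = (2*(-1/727)*(-536) + 170295) - (6272 - 36) = (1072/727 + 170295) - 1*6236 = 123805537/727 - 6236 = 119271965/727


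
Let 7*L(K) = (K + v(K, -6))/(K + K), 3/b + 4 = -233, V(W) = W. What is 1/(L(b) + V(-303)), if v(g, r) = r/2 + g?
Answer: -14/4003 ≈ -0.0034974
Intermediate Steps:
v(g, r) = g + r/2 (v(g, r) = r*(½) + g = r/2 + g = g + r/2)
b = -1/79 (b = 3/(-4 - 233) = 3/(-237) = 3*(-1/237) = -1/79 ≈ -0.012658)
L(K) = (-3 + 2*K)/(14*K) (L(K) = ((K + (K + (½)*(-6)))/(K + K))/7 = ((K + (K - 3))/((2*K)))/7 = ((K + (-3 + K))*(1/(2*K)))/7 = ((-3 + 2*K)*(1/(2*K)))/7 = ((-3 + 2*K)/(2*K))/7 = (-3 + 2*K)/(14*K))
1/(L(b) + V(-303)) = 1/((-3 + 2*(-1/79))/(14*(-1/79)) - 303) = 1/((1/14)*(-79)*(-3 - 2/79) - 303) = 1/((1/14)*(-79)*(-239/79) - 303) = 1/(239/14 - 303) = 1/(-4003/14) = -14/4003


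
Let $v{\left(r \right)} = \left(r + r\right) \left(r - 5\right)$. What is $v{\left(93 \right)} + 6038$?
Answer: $22406$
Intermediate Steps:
$v{\left(r \right)} = 2 r \left(-5 + r\right)$
$v{\left(93 \right)} + 6038 = 2 \cdot 93 \left(-5 + 93\right) + 6038 = 2 \cdot 93 \cdot 88 + 6038 = 16368 + 6038 = 22406$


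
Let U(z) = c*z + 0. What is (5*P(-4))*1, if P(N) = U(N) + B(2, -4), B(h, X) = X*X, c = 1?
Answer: 60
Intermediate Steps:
B(h, X) = X²
U(z) = z (U(z) = 1*z + 0 = z + 0 = z)
P(N) = 16 + N (P(N) = N + (-4)² = N + 16 = 16 + N)
(5*P(-4))*1 = (5*(16 - 4))*1 = (5*12)*1 = 60*1 = 60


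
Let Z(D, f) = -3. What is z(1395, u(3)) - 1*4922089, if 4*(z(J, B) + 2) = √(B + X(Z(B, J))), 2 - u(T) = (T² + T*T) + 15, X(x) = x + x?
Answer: -4922091 + I*√37/4 ≈ -4.9221e+6 + 1.5207*I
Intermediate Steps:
X(x) = 2*x
u(T) = -13 - 2*T² (u(T) = 2 - ((T² + T*T) + 15) = 2 - ((T² + T²) + 15) = 2 - (2*T² + 15) = 2 - (15 + 2*T²) = 2 + (-15 - 2*T²) = -13 - 2*T²)
z(J, B) = -2 + √(-6 + B)/4 (z(J, B) = -2 + √(B + 2*(-3))/4 = -2 + √(B - 6)/4 = -2 + √(-6 + B)/4)
z(1395, u(3)) - 1*4922089 = (-2 + √(-6 + (-13 - 2*3²))/4) - 1*4922089 = (-2 + √(-6 + (-13 - 2*9))/4) - 4922089 = (-2 + √(-6 + (-13 - 18))/4) - 4922089 = (-2 + √(-6 - 31)/4) - 4922089 = (-2 + √(-37)/4) - 4922089 = (-2 + (I*√37)/4) - 4922089 = (-2 + I*√37/4) - 4922089 = -4922091 + I*√37/4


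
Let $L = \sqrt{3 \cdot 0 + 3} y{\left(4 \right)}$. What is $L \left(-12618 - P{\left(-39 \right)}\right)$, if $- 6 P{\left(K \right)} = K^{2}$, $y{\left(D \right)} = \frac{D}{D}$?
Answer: $- \frac{24729 \sqrt{3}}{2} \approx -21416.0$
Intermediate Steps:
$y{\left(D \right)} = 1$
$P{\left(K \right)} = - \frac{K^{2}}{6}$
$L = \sqrt{3}$ ($L = \sqrt{3 \cdot 0 + 3} \cdot 1 = \sqrt{0 + 3} \cdot 1 = \sqrt{3} \cdot 1 = \sqrt{3} \approx 1.732$)
$L \left(-12618 - P{\left(-39 \right)}\right) = \sqrt{3} \left(-12618 - - \frac{\left(-39\right)^{2}}{6}\right) = \sqrt{3} \left(-12618 - \left(- \frac{1}{6}\right) 1521\right) = \sqrt{3} \left(-12618 - - \frac{507}{2}\right) = \sqrt{3} \left(-12618 + \frac{507}{2}\right) = \sqrt{3} \left(- \frac{24729}{2}\right) = - \frac{24729 \sqrt{3}}{2}$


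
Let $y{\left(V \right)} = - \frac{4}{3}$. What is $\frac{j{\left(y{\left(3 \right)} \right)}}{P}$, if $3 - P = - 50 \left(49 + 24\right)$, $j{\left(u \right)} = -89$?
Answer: $- \frac{89}{3653} \approx -0.024364$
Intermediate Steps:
$y{\left(V \right)} = - \frac{4}{3}$ ($y{\left(V \right)} = \left(-4\right) \frac{1}{3} = - \frac{4}{3}$)
$P = 3653$ ($P = 3 - - 50 \left(49 + 24\right) = 3 - \left(-50\right) 73 = 3 - -3650 = 3 + 3650 = 3653$)
$\frac{j{\left(y{\left(3 \right)} \right)}}{P} = - \frac{89}{3653}$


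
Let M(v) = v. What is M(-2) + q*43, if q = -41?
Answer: -1765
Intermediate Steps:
M(-2) + q*43 = -2 - 41*43 = -2 - 1763 = -1765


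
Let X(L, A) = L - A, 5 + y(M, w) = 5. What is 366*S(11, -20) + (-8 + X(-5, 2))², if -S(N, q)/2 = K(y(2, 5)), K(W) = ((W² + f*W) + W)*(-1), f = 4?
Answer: 225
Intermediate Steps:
y(M, w) = 0 (y(M, w) = -5 + 5 = 0)
K(W) = -W² - 5*W (K(W) = ((W² + 4*W) + W)*(-1) = (W² + 5*W)*(-1) = -W² - 5*W)
S(N, q) = 0 (S(N, q) = -(-2)*0*(5 + 0) = -(-2)*0*5 = -2*0 = 0)
366*S(11, -20) + (-8 + X(-5, 2))² = 366*0 + (-8 + (-5 - 1*2))² = 0 + (-8 + (-5 - 2))² = 0 + (-8 - 7)² = 0 + (-15)² = 0 + 225 = 225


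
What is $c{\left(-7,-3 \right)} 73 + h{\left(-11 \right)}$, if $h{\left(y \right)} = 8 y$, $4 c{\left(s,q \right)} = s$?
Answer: $- \frac{863}{4} \approx -215.75$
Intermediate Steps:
$c{\left(s,q \right)} = \frac{s}{4}$
$c{\left(-7,-3 \right)} 73 + h{\left(-11 \right)} = \frac{1}{4} \left(-7\right) 73 + 8 \left(-11\right) = \left(- \frac{7}{4}\right) 73 - 88 = - \frac{511}{4} - 88 = - \frac{863}{4}$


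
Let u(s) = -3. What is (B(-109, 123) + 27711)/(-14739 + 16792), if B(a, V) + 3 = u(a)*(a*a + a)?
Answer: -7608/2053 ≈ -3.7058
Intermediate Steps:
B(a, V) = -3 - 3*a - 3*a² (B(a, V) = -3 - 3*(a*a + a) = -3 - 3*(a² + a) = -3 - 3*(a + a²) = -3 + (-3*a - 3*a²) = -3 - 3*a - 3*a²)
(B(-109, 123) + 27711)/(-14739 + 16792) = ((-3 - 3*(-109) - 3*(-109)²) + 27711)/(-14739 + 16792) = ((-3 + 327 - 3*11881) + 27711)/2053 = ((-3 + 327 - 35643) + 27711)*(1/2053) = (-35319 + 27711)*(1/2053) = -7608*1/2053 = -7608/2053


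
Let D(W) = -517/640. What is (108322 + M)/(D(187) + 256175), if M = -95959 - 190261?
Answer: -113854720/163951483 ≈ -0.69444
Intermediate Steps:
D(W) = -517/640 (D(W) = -517*1/640 = -517/640)
M = -286220
(108322 + M)/(D(187) + 256175) = (108322 - 286220)/(-517/640 + 256175) = -177898/163951483/640 = -177898*640/163951483 = -113854720/163951483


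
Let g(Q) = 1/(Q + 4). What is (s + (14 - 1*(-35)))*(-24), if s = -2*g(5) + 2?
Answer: -3656/3 ≈ -1218.7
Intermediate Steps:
g(Q) = 1/(4 + Q)
s = 16/9 (s = -2/(4 + 5) + 2 = -2/9 + 2 = 16/9 ≈ 1.7778)
(s + (14 - 1*(-35)))*(-24) = (16/9 + (14 - 1*(-35)))*(-24) = (16/9 + (14 + 35))*(-24) = (16/9 + 49)*(-24) = (457/9)*(-24) = -3656/3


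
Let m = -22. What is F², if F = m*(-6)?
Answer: 17424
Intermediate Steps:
F = 132 (F = -22*(-6) = 132)
F² = 132² = 17424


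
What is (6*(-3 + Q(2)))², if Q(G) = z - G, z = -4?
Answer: 2916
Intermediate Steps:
Q(G) = -4 - G
(6*(-3 + Q(2)))² = (6*(-3 + (-4 - 1*2)))² = (6*(-3 + (-4 - 2)))² = (6*(-3 - 6))² = (6*(-9))² = (-54)² = 2916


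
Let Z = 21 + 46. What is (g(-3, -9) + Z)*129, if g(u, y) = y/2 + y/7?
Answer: 110553/14 ≈ 7896.6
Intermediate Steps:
g(u, y) = 9*y/14 (g(u, y) = y*(1/2) + y*(1/7) = y/2 + y/7 = 9*y/14)
Z = 67
(g(-3, -9) + Z)*129 = ((9/14)*(-9) + 67)*129 = (-81/14 + 67)*129 = (857/14)*129 = 110553/14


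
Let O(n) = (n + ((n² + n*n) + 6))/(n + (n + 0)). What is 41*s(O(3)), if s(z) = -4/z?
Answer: -328/9 ≈ -36.444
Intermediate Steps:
O(n) = (6 + n + 2*n²)/(2*n) (O(n) = (n + ((n² + n²) + 6))/(n + n) = (n + (2*n² + 6))/((2*n)) = (n + (6 + 2*n²))*(1/(2*n)) = (6 + n + 2*n²)*(1/(2*n)) = (6 + n + 2*n²)/(2*n))
41*s(O(3)) = 41*(-4/(½ + 3 + 3/3)) = 41*(-4/(½ + 3 + 3*(⅓))) = 41*(-4/(½ + 3 + 1)) = 41*(-4/9/2) = 41*(-4*2/9) = 41*(-8/9) = -328/9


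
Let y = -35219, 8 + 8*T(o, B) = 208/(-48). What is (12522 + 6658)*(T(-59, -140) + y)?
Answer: -4053179935/6 ≈ -6.7553e+8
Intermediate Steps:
T(o, B) = -37/24 (T(o, B) = -1 + (208/(-48))/8 = -1 + (208*(-1/48))/8 = -1 + (⅛)*(-13/3) = -1 - 13/24 = -37/24)
(12522 + 6658)*(T(-59, -140) + y) = (12522 + 6658)*(-37/24 - 35219) = 19180*(-845293/24) = -4053179935/6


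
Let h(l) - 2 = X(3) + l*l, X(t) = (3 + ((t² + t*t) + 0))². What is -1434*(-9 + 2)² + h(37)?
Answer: -68454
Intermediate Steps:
X(t) = (3 + 2*t²)² (X(t) = (3 + ((t² + t²) + 0))² = (3 + (2*t² + 0))² = (3 + 2*t²)²)
h(l) = 443 + l² (h(l) = 2 + ((3 + 2*3²)² + l*l) = 2 + ((3 + 2*9)² + l²) = 2 + ((3 + 18)² + l²) = 2 + (21² + l²) = 2 + (441 + l²) = 443 + l²)
-1434*(-9 + 2)² + h(37) = -1434*(-9 + 2)² + (443 + 37²) = -1434*(-7)² + (443 + 1369) = -1434*49 + 1812 = -70266 + 1812 = -68454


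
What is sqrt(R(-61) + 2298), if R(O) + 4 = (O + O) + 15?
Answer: 27*sqrt(3) ≈ 46.765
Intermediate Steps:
R(O) = 11 + 2*O (R(O) = -4 + ((O + O) + 15) = -4 + (2*O + 15) = -4 + (15 + 2*O) = 11 + 2*O)
sqrt(R(-61) + 2298) = sqrt((11 + 2*(-61)) + 2298) = sqrt((11 - 122) + 2298) = sqrt(-111 + 2298) = sqrt(2187) = 27*sqrt(3)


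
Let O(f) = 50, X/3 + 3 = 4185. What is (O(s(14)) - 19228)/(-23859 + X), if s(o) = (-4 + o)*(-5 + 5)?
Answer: 19178/11313 ≈ 1.6952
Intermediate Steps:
X = 12546 (X = -9 + 3*4185 = -9 + 12555 = 12546)
s(o) = 0 (s(o) = (-4 + o)*0 = 0)
(O(s(14)) - 19228)/(-23859 + X) = (50 - 19228)/(-23859 + 12546) = -19178/(-11313) = -19178*(-1/11313) = 19178/11313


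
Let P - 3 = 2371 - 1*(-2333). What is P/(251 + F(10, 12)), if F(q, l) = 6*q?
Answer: 4707/311 ≈ 15.135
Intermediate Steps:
P = 4707 (P = 3 + (2371 - 1*(-2333)) = 3 + (2371 + 2333) = 3 + 4704 = 4707)
P/(251 + F(10, 12)) = 4707/(251 + 6*10) = 4707/(251 + 60) = 4707/311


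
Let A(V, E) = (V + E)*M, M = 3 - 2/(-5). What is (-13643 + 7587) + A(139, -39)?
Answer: -5716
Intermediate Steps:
M = 17/5 (M = 3 - 2*(-1/5) = 3 + 2/5 = 17/5 ≈ 3.4000)
A(V, E) = 17*E/5 + 17*V/5 (A(V, E) = (V + E)*(17/5) = (E + V)*(17/5) = 17*E/5 + 17*V/5)
(-13643 + 7587) + A(139, -39) = (-13643 + 7587) + ((17/5)*(-39) + (17/5)*139) = -6056 + (-663/5 + 2363/5) = -6056 + 340 = -5716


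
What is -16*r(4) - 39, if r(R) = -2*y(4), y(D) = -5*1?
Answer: -199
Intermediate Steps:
y(D) = -5
r(R) = 10 (r(R) = -2*(-5) = 10)
-16*r(4) - 39 = -16*10 - 39 = -160 - 39 = -199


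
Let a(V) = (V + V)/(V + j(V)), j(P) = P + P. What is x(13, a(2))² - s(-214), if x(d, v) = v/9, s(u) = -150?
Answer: 109354/729 ≈ 150.01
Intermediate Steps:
j(P) = 2*P
a(V) = ⅔ (a(V) = (V + V)/(V + 2*V) = (2*V)/((3*V)) = (2*V)*(1/(3*V)) = ⅔)
x(d, v) = v/9 (x(d, v) = v*(⅑) = v/9)
x(13, a(2))² - s(-214) = ((⅑)*(⅔))² - 1*(-150) = (2/27)² + 150 = 4/729 + 150 = 109354/729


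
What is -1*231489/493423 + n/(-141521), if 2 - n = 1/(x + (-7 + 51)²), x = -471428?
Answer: -15381281696403003/32784493204087436 ≈ -0.46916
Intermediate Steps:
n = 938985/469492 (n = 2 - 1/(-471428 + (-7 + 51)²) = 2 - 1/(-471428 + 44²) = 2 - 1/(-471428 + 1936) = 2 - 1/(-469492) = 2 - 1*(-1/469492) = 2 + 1/469492 = 938985/469492 ≈ 2.0000)
-1*231489/493423 + n/(-141521) = -1*231489/493423 + (938985/469492)/(-141521) = -231489*1/493423 + (938985/469492)*(-1/141521) = -231489/493423 - 938985/66442977332 = -15381281696403003/32784493204087436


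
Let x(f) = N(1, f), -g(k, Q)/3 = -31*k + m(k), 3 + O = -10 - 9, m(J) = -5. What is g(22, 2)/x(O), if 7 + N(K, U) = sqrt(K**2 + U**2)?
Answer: 14427/436 + 2061*sqrt(485)/436 ≈ 137.19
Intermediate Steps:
O = -22 (O = -3 + (-10 - 9) = -3 - 19 = -22)
g(k, Q) = 15 + 93*k (g(k, Q) = -3*(-31*k - 5) = -3*(-5 - 31*k) = 15 + 93*k)
N(K, U) = -7 + sqrt(K**2 + U**2)
x(f) = -7 + sqrt(1 + f**2) (x(f) = -7 + sqrt(1**2 + f**2) = -7 + sqrt(1 + f**2))
g(22, 2)/x(O) = (15 + 93*22)/(-7 + sqrt(1 + (-22)**2)) = (15 + 2046)/(-7 + sqrt(1 + 484)) = 2061/(-7 + sqrt(485))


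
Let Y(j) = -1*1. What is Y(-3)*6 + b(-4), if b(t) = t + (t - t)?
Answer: -10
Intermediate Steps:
b(t) = t (b(t) = t + 0 = t)
Y(j) = -1
Y(-3)*6 + b(-4) = -1*6 - 4 = -6 - 4 = -10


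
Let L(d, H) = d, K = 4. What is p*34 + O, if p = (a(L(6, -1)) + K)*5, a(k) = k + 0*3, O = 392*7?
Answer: 4444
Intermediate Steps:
O = 2744
a(k) = k (a(k) = k + 0 = k)
p = 50 (p = (6 + 4)*5 = 10*5 = 50)
p*34 + O = 50*34 + 2744 = 1700 + 2744 = 4444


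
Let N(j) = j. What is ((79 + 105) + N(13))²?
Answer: 38809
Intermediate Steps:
((79 + 105) + N(13))² = ((79 + 105) + 13)² = (184 + 13)² = 197² = 38809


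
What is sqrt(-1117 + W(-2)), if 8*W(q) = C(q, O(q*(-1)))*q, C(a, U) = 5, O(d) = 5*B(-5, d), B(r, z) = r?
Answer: 3*I*sqrt(497)/2 ≈ 33.44*I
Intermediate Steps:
O(d) = -25 (O(d) = 5*(-5) = -25)
W(q) = 5*q/8 (W(q) = (5*q)/8 = 5*q/8)
sqrt(-1117 + W(-2)) = sqrt(-1117 + (5/8)*(-2)) = sqrt(-1117 - 5/4) = sqrt(-4473/4) = 3*I*sqrt(497)/2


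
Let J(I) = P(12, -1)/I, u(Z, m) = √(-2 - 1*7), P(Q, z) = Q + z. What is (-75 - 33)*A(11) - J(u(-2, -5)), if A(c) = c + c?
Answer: -2376 + 11*I/3 ≈ -2376.0 + 3.6667*I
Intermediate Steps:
A(c) = 2*c
u(Z, m) = 3*I (u(Z, m) = √(-2 - 7) = √(-9) = 3*I)
J(I) = 11/I (J(I) = (12 - 1)/I = 11/I)
(-75 - 33)*A(11) - J(u(-2, -5)) = (-75 - 33)*(2*11) - 11/(3*I) = -108*22 - 11*(-I/3) = -2376 - (-11)*I/3 = -2376 + 11*I/3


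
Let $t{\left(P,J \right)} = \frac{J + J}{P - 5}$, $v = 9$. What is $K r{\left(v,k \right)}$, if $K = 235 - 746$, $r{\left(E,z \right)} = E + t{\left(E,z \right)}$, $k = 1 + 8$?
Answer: $- \frac{13797}{2} \approx -6898.5$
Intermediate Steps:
$k = 9$
$t{\left(P,J \right)} = \frac{2 J}{-5 + P}$
$r{\left(E,z \right)} = E + \frac{2 z}{-5 + E}$
$K = -511$ ($K = 235 - 746 = -511$)
$K r{\left(v,k \right)} = - 511 \frac{2 \cdot 9 + 9 \left(-5 + 9\right)}{-5 + 9} = - 511 \frac{18 + 9 \cdot 4}{4} = - 511 \frac{18 + 36}{4} = - 511 \cdot \frac{1}{4} \cdot 54 = \left(-511\right) \frac{27}{2} = - \frac{13797}{2}$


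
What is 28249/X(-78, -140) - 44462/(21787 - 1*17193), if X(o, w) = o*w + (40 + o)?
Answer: -177029789/24995954 ≈ -7.0823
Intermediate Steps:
X(o, w) = 40 + o + o*w
28249/X(-78, -140) - 44462/(21787 - 1*17193) = 28249/(40 - 78 - 78*(-140)) - 44462/(21787 - 1*17193) = 28249/(40 - 78 + 10920) - 44462/(21787 - 17193) = 28249/10882 - 44462/4594 = 28249*(1/10882) - 44462*1/4594 = 28249/10882 - 22231/2297 = -177029789/24995954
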